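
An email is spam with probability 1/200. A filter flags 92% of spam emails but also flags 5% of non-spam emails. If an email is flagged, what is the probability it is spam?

Let D = the rare event, + = positive/flagged.
P(D) = 1/200
P(+|D) = 92/100 = 23/25
P(+|D') = 5/100 = 1/20
P(+) = P(+|D)P(D) + P(+|D')P(D')
     = \frac{23}{25} × \frac{1}{200} + \frac{1}{20} × \frac{199}{200}
     = \frac{1087}{20000}
P(D|+) = P(+|D)P(D)/P(+) = \frac{92}{1087}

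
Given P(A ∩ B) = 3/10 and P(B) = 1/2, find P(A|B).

P(A|B) = P(A ∩ B) / P(B)
= (3/10) / (1/2)
= 3/5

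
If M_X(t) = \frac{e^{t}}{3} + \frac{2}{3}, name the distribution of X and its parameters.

The MGF M(t) = \frac{e^{t}}{3} + \frac{2}{3} is the standard form for the Bernoulli distribution.
Comparing with the known MGF formula identifies: Bernoulli(p=1/3)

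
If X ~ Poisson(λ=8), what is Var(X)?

For X ~ Poisson(λ=8):
Var(X) = 8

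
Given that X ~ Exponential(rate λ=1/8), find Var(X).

For X ~ Exponential(rate λ=1/8):
Var(X) = 64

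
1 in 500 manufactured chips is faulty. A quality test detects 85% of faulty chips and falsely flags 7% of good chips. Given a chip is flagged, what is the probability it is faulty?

Let D = the rare event, + = positive/flagged.
P(D) = 1/500
P(+|D) = 85/100 = 17/20
P(+|D') = 7/100
P(+) = P(+|D)P(D) + P(+|D')P(D')
     = \frac{17}{20} × \frac{1}{500} + \frac{7}{100} × \frac{499}{500}
     = \frac{1789}{25000}
P(D|+) = P(+|D)P(D)/P(+) = \frac{85}{3578}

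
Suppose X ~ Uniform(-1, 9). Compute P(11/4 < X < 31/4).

P(11/4 < X < 31/4) = ∫_{11/4}^{31/4} f(x) dx
where f(x) = \frac{1}{10}
= \frac{1}{2}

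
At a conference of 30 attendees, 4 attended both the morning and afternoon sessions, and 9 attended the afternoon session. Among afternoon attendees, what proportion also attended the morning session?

P(A ∩ B) = 4/30 = 2/15
P(B) = 9/30 = 3/10
P(A|B) = P(A ∩ B) / P(B) = (2/15) / (3/10) = 4/9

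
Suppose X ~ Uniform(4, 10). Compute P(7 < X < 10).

P(7 < X < 10) = ∫_{7}^{10} f(x) dx
where f(x) = \frac{1}{6}
= \frac{1}{2}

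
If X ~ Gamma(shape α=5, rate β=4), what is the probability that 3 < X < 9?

P(3 < X < 9) = ∫_{3}^{9} f(x) dx
where f(x) = \frac{128 x^{4} e^{- 4 x}}{3}
= \frac{-78445 + 1237 e^{24}}{e^{36}}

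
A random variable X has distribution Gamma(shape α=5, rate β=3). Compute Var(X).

For X ~ Gamma(shape α=5, rate β=3):
Var(X) = \frac{5}{9}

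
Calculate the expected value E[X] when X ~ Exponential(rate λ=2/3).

For X ~ Exponential(rate λ=2/3), the expected value is:
E[X] = \frac{3}{2}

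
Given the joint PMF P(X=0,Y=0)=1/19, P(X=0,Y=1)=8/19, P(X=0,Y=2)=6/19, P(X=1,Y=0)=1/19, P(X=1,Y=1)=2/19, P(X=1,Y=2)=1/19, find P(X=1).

P(X=1) = P(X=1,Y=0) + P(X=1,Y=1) + P(X=1,Y=2)
= 1/19 + 2/19 + 1/19
= 4/19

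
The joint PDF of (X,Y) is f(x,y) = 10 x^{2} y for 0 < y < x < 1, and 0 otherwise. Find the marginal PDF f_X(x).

f_X(x) = ∫_0^x 10 x^{2} y dy = 5 x^{4}
for 0 < x < 1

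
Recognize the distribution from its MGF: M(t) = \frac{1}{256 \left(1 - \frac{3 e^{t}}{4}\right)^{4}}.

The MGF M(t) = \frac{1}{256 \left(1 - \frac{3 e^{t}}{4}\right)^{4}} is the standard form for the NegativeBinomial distribution.
Comparing with the known MGF formula identifies: NegBin(r=4, p=1/4), X = failures before r-th success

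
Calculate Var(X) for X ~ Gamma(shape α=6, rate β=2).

For X ~ Gamma(shape α=6, rate β=2):
Var(X) = \frac{3}{2}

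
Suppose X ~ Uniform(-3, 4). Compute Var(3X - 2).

For X ~ Uniform(-3, 4):
Var(X) = \frac{49}{12}
Var(3X - 2) = (3)² × Var(X) = 9 × \frac{49}{12} = \frac{147}{4}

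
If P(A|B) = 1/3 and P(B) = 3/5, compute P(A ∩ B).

By definition, P(A|B) = P(A ∩ B) / P(B)
So P(A ∩ B) = P(A|B) × P(B)
= 1/3 × 3/5
= 1/5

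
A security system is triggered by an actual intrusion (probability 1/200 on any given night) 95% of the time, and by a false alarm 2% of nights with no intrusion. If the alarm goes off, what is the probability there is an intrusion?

Let D = the rare event, + = positive/flagged.
P(D) = 1/200
P(+|D) = 95/100 = 19/20
P(+|D') = 2/100 = 1/50
P(+) = P(+|D)P(D) + P(+|D')P(D')
     = \frac{19}{20} × \frac{1}{200} + \frac{1}{50} × \frac{199}{200}
     = \frac{493}{20000}
P(D|+) = P(+|D)P(D)/P(+) = \frac{95}{493}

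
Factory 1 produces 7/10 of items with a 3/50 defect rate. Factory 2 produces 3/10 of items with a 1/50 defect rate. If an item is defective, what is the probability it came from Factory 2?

Using Bayes' theorem:
P(F1) = 7/10, P(D|F1) = 3/50
P(F2) = 3/10, P(D|F2) = 1/50
P(D) = P(D|F1)P(F1) + P(D|F2)P(F2)
     = \frac{6}{125}
P(F2|D) = P(D|F2)P(F2) / P(D)
= \frac{1}{8}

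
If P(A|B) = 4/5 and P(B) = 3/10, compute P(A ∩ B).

By definition, P(A|B) = P(A ∩ B) / P(B)
So P(A ∩ B) = P(A|B) × P(B)
= 4/5 × 3/10
= 6/25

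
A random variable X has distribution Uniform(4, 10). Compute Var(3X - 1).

For X ~ Uniform(4, 10):
Var(X) = 3
Var(3X - 1) = (3)² × Var(X) = 9 × 3 = 27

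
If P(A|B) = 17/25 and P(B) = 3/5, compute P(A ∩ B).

By definition, P(A|B) = P(A ∩ B) / P(B)
So P(A ∩ B) = P(A|B) × P(B)
= 17/25 × 3/5
= 51/125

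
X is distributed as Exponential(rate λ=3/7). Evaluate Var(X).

For X ~ Exponential(rate λ=3/7):
Var(X) = \frac{49}{9}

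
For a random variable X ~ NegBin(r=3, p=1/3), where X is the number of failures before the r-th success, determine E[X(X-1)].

E[X(X-1)] = E[X² - X] = E[X²] - E[X]
E[X] = 6
E[X²] = Var(X) + (E[X])² = 18 + (6)² = 54
E[X(X-1)] = 54 - 6 = 48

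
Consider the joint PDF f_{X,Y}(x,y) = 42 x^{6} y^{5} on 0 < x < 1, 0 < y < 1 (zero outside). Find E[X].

E[X] = ∫_0^1 ∫_0^1 x × f(x,y) dy dx
= ∫_0^1 ∫_0^1 x × (42 x^{6} y^{5}) dy dx
= \frac{7}{8}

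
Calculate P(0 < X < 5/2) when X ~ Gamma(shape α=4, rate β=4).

P(0 < X < 5/2) = ∫_{0}^{5/2} f(x) dx
where f(x) = \frac{128 x^{3} e^{- 4 x}}{3}
= 1 - \frac{683}{3 e^{10}}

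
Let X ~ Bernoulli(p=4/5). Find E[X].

For X ~ Bernoulli(p=4/5), the expected value is:
E[X] = \frac{4}{5}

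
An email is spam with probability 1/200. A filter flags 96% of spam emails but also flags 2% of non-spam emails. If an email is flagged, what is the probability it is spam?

Let D = the rare event, + = positive/flagged.
P(D) = 1/200
P(+|D) = 96/100 = 24/25
P(+|D') = 2/100 = 1/50
P(+) = P(+|D)P(D) + P(+|D')P(D')
     = \frac{24}{25} × \frac{1}{200} + \frac{1}{50} × \frac{199}{200}
     = \frac{247}{10000}
P(D|+) = P(+|D)P(D)/P(+) = \frac{48}{247}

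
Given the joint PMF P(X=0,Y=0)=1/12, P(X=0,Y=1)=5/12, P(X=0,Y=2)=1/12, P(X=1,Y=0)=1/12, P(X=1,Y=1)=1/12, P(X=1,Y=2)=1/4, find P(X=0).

P(X=0) = P(X=0,Y=0) + P(X=0,Y=1) + P(X=0,Y=2)
= 1/12 + 5/12 + 1/12
= 7/12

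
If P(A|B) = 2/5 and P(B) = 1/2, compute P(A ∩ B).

By definition, P(A|B) = P(A ∩ B) / P(B)
So P(A ∩ B) = P(A|B) × P(B)
= 2/5 × 1/2
= 1/5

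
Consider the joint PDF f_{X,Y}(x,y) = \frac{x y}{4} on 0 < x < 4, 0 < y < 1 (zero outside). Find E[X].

f_X(x) = ∫_0^1 \frac{x y}{4} dy = \frac{x}{8}
E[X] = ∫_0^4 x × (\frac{x}{8}) dx = \frac{8}{3}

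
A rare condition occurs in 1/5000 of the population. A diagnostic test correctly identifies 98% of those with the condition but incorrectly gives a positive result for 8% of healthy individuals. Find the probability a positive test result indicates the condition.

Let D = the rare event, + = positive/flagged.
P(D) = 1/5000
P(+|D) = 98/100 = 49/50
P(+|D') = 8/100 = 2/25
P(+) = P(+|D)P(D) + P(+|D')P(D')
     = \frac{49}{50} × \frac{1}{5000} + \frac{2}{25} × \frac{4999}{5000}
     = \frac{4009}{50000}
P(D|+) = P(+|D)P(D)/P(+) = \frac{49}{20045}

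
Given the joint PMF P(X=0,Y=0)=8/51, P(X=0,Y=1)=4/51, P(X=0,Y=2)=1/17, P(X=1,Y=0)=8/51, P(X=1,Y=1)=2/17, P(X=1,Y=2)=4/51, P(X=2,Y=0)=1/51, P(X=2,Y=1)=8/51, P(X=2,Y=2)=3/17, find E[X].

First find marginal of X:
P(X=0) = 5/17
P(X=1) = 6/17
P(X=2) = 6/17
E[X] = 0 × 5/17 + 1 × 6/17 + 2 × 6/17 = 18/17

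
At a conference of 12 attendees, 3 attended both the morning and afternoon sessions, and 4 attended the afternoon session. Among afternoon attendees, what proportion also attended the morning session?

P(A ∩ B) = 3/12 = 1/4
P(B) = 4/12 = 1/3
P(A|B) = P(A ∩ B) / P(B) = (1/4) / (1/3) = 3/4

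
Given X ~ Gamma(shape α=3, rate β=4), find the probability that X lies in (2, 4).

P(2 < X < 4) = ∫_{2}^{4} f(x) dx
where f(x) = 32 x^{2} e^{- 4 x}
= \frac{-145 + 41 e^{8}}{e^{16}}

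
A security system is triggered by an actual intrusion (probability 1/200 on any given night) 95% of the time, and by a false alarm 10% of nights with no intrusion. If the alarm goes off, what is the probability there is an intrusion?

Let D = the rare event, + = positive/flagged.
P(D) = 1/200
P(+|D) = 95/100 = 19/20
P(+|D') = 10/100 = 1/10
P(+) = P(+|D)P(D) + P(+|D')P(D')
     = \frac{19}{20} × \frac{1}{200} + \frac{1}{10} × \frac{199}{200}
     = \frac{417}{4000}
P(D|+) = P(+|D)P(D)/P(+) = \frac{19}{417}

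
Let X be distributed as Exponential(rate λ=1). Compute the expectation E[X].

For X ~ Exponential(rate λ=1), the expected value is:
E[X] = 1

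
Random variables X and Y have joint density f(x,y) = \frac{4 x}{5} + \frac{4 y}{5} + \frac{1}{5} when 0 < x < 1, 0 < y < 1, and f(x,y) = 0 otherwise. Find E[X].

E[X] = ∫_0^1 ∫_0^1 x × f(x,y) dy dx
= ∫_0^1 ∫_0^1 x × (\frac{4 x}{5} + \frac{4 y}{5} + \frac{1}{5}) dy dx
= \frac{17}{30}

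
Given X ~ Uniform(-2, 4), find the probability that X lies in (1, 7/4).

P(1 < X < 7/4) = ∫_{1}^{7/4} f(x) dx
where f(x) = \frac{1}{6}
= \frac{1}{8}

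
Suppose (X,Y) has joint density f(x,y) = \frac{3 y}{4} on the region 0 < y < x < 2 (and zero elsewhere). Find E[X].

f_X(x) = ∫_0^x \frac{3 y}{4} dy = \frac{3 x^{2}}{8}
E[X] = ∫_0^2 x × (\frac{3 x^{2}}{8}) dx = \frac{3}{2}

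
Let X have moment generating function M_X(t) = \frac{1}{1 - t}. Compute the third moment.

To find E[X^3], compute M^(3)(0):
M^(1)(t) = \frac{1}{\left(1 - t\right)^{2}}
M^(2)(t) = \frac{2}{\left(1 - t\right)^{3}}
M^(3)(t) = \frac{6}{\left(1 - t\right)^{4}}
M^(3)(0) = 6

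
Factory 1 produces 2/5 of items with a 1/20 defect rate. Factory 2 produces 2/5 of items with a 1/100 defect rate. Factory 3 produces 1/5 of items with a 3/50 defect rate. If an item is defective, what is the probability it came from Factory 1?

Using Bayes' theorem:
P(F1) = 2/5, P(D|F1) = 1/20
P(F2) = 2/5, P(D|F2) = 1/100
P(F3) = 1/5, P(D|F3) = 3/50
P(D) = P(D|F1)P(F1) + P(D|F2)P(F2) + P(D|F3)P(F3)
     = \frac{9}{250}
P(F1|D) = P(D|F1)P(F1) / P(D)
= \frac{5}{9}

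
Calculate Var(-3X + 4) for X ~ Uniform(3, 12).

For X ~ Uniform(3, 12):
Var(X) = \frac{27}{4}
Var(-3X + 4) = (-3)² × Var(X) = 9 × \frac{27}{4} = \frac{243}{4}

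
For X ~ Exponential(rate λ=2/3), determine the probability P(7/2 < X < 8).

P(7/2 < X < 8) = ∫_{7/2}^{8} f(x) dx
where f(x) = \frac{2 e^{- \frac{2 x}{3}}}{3}
= - \frac{1 - e^{3}}{e^{\frac{16}{3}}}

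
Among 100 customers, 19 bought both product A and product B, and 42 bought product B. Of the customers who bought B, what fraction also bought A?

P(A ∩ B) = 19/100
P(B) = 42/100 = 21/50
P(A|B) = P(A ∩ B) / P(B) = (19/100) / (21/50) = 19/42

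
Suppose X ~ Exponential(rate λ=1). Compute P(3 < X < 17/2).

P(3 < X < 17/2) = ∫_{3}^{17/2} f(x) dx
where f(x) = e^{- x}
= - \frac{1}{e^{\frac{17}{2}}} + e^{-3}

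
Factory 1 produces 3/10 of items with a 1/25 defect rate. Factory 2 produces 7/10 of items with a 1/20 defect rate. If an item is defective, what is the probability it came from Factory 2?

Using Bayes' theorem:
P(F1) = 3/10, P(D|F1) = 1/25
P(F2) = 7/10, P(D|F2) = 1/20
P(D) = P(D|F1)P(F1) + P(D|F2)P(F2)
     = \frac{47}{1000}
P(F2|D) = P(D|F2)P(F2) / P(D)
= \frac{35}{47}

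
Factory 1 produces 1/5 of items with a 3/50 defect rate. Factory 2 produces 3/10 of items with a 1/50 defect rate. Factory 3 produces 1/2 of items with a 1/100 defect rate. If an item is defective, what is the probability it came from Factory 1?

Using Bayes' theorem:
P(F1) = 1/5, P(D|F1) = 3/50
P(F2) = 3/10, P(D|F2) = 1/50
P(F3) = 1/2, P(D|F3) = 1/100
P(D) = P(D|F1)P(F1) + P(D|F2)P(F2) + P(D|F3)P(F3)
     = \frac{23}{1000}
P(F1|D) = P(D|F1)P(F1) / P(D)
= \frac{12}{23}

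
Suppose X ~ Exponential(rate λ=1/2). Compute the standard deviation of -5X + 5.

For X ~ Exponential(rate λ=1/2):
Var(X) = 4
SD(X) = √(Var(X)) = √(4) = 2
SD(-5X + 5) = |-5| × SD(X) = 5 × 2 = 10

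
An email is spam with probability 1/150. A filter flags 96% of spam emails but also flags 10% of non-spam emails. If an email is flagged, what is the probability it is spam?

Let D = the rare event, + = positive/flagged.
P(D) = 1/150
P(+|D) = 96/100 = 24/25
P(+|D') = 10/100 = 1/10
P(+) = P(+|D)P(D) + P(+|D')P(D')
     = \frac{24}{25} × \frac{1}{150} + \frac{1}{10} × \frac{149}{150}
     = \frac{793}{7500}
P(D|+) = P(+|D)P(D)/P(+) = \frac{48}{793}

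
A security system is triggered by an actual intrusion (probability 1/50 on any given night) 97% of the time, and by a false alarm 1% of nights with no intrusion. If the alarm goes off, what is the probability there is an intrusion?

Let D = the rare event, + = positive/flagged.
P(D) = 1/50
P(+|D) = 97/100
P(+|D') = 1/100
P(+) = P(+|D)P(D) + P(+|D')P(D')
     = \frac{97}{100} × \frac{1}{50} + \frac{1}{100} × \frac{49}{50}
     = \frac{73}{2500}
P(D|+) = P(+|D)P(D)/P(+) = \frac{97}{146}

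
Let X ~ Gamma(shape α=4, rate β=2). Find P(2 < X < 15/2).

P(2 < X < 15/2) = ∫_{2}^{15/2} f(x) dx
where f(x) = \frac{8 x^{3} e^{- 2 x}}{3}
= \frac{-2073 + 71 e^{11}}{3 e^{15}}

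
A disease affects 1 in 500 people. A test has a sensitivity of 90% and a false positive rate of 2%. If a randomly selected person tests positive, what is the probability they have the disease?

Let D = the rare event, + = positive/flagged.
P(D) = 1/500
P(+|D) = 90/100 = 9/10
P(+|D') = 2/100 = 1/50
P(+) = P(+|D)P(D) + P(+|D')P(D')
     = \frac{9}{10} × \frac{1}{500} + \frac{1}{50} × \frac{499}{500}
     = \frac{68}{3125}
P(D|+) = P(+|D)P(D)/P(+) = \frac{45}{544}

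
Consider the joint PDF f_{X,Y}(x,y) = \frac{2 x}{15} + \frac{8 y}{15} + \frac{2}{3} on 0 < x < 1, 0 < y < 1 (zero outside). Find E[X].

E[X] = ∫_0^1 ∫_0^1 x × f(x,y) dy dx
= ∫_0^1 ∫_0^1 x × (\frac{2 x}{15} + \frac{8 y}{15} + \frac{2}{3}) dy dx
= \frac{23}{45}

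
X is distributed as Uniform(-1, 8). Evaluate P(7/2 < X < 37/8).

P(7/2 < X < 37/8) = ∫_{7/2}^{37/8} f(x) dx
where f(x) = \frac{1}{9}
= \frac{1}{8}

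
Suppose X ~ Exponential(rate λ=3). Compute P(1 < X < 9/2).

P(1 < X < 9/2) = ∫_{1}^{9/2} f(x) dx
where f(x) = 3 e^{- 3 x}
= - \frac{1}{e^{\frac{27}{2}}} + e^{-3}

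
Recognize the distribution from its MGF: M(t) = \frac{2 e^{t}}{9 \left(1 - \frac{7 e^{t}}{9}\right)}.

The MGF M(t) = \frac{2 e^{t}}{9 \left(1 - \frac{7 e^{t}}{9}\right)} is the standard form for the Geometric distribution.
Comparing with the known MGF formula identifies: Geometric(p=2/9), X = trial number of first success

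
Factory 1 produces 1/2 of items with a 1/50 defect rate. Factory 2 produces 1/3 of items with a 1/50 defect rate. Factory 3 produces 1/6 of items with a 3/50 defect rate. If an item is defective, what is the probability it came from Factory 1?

Using Bayes' theorem:
P(F1) = 1/2, P(D|F1) = 1/50
P(F2) = 1/3, P(D|F2) = 1/50
P(F3) = 1/6, P(D|F3) = 3/50
P(D) = P(D|F1)P(F1) + P(D|F2)P(F2) + P(D|F3)P(F3)
     = \frac{2}{75}
P(F1|D) = P(D|F1)P(F1) / P(D)
= \frac{3}{8}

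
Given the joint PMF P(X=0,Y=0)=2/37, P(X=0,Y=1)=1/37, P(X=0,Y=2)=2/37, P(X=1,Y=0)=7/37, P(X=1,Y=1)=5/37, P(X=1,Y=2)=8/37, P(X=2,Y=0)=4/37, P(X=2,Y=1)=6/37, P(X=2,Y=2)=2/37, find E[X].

First find marginal of X:
P(X=0) = 5/37
P(X=1) = 20/37
P(X=2) = 12/37
E[X] = 0 × 5/37 + 1 × 20/37 + 2 × 12/37 = 44/37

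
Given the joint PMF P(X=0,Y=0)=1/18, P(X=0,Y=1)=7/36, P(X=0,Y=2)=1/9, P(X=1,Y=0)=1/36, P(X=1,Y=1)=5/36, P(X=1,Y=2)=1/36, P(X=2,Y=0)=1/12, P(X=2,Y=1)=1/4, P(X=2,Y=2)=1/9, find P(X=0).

P(X=0) = P(X=0,Y=0) + P(X=0,Y=1) + P(X=0,Y=2)
= 1/18 + 7/36 + 1/9
= 13/36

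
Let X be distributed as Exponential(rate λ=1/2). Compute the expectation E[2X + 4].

For X ~ Exponential(rate λ=1/2):
E[X] = 2
E[2X + 4] = 2 × E[X] + 4 = 8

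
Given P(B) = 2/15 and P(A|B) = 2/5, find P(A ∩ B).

By definition, P(A|B) = P(A ∩ B) / P(B)
So P(A ∩ B) = P(A|B) × P(B)
= 2/5 × 2/15
= 4/75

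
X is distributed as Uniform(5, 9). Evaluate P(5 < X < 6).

P(5 < X < 6) = ∫_{5}^{6} f(x) dx
where f(x) = \frac{1}{4}
= \frac{1}{4}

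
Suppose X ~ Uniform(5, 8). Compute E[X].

For X ~ Uniform(5, 8), the expected value is:
E[X] = \frac{13}{2}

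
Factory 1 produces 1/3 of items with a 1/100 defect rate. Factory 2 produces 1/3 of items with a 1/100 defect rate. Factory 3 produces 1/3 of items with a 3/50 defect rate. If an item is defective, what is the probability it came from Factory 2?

Using Bayes' theorem:
P(F1) = 1/3, P(D|F1) = 1/100
P(F2) = 1/3, P(D|F2) = 1/100
P(F3) = 1/3, P(D|F3) = 3/50
P(D) = P(D|F1)P(F1) + P(D|F2)P(F2) + P(D|F3)P(F3)
     = \frac{2}{75}
P(F2|D) = P(D|F2)P(F2) / P(D)
= \frac{1}{8}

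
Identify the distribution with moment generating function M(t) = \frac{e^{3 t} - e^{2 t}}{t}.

The MGF M(t) = \frac{e^{3 t} - e^{2 t}}{t} is the standard form for the Uniform distribution.
Comparing with the known MGF formula identifies: Uniform(2, 3)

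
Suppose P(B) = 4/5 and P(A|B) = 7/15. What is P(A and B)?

By definition, P(A|B) = P(A ∩ B) / P(B)
So P(A ∩ B) = P(A|B) × P(B)
= 7/15 × 4/5
= 28/75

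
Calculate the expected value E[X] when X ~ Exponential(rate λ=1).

For X ~ Exponential(rate λ=1), the expected value is:
E[X] = 1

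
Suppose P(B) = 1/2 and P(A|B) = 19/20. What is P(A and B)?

By definition, P(A|B) = P(A ∩ B) / P(B)
So P(A ∩ B) = P(A|B) × P(B)
= 19/20 × 1/2
= 19/40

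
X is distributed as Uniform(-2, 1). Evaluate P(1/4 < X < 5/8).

P(1/4 < X < 5/8) = ∫_{1/4}^{5/8} f(x) dx
where f(x) = \frac{1}{3}
= \frac{1}{8}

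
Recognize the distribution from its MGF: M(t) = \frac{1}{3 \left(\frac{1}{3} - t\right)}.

The MGF M(t) = \frac{1}{3 \left(\frac{1}{3} - t\right)} is the standard form for the Exponential distribution.
Comparing with the known MGF formula identifies: Exponential(rate λ=1/3)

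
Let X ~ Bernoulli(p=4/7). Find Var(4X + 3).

For X ~ Bernoulli(p=4/7):
Var(X) = \frac{12}{49}
Var(4X + 3) = (4)² × Var(X) = 16 × \frac{12}{49} = \frac{192}{49}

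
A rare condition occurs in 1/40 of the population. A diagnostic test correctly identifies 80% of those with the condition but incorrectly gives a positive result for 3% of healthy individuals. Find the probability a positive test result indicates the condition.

Let D = the rare event, + = positive/flagged.
P(D) = 1/40
P(+|D) = 80/100 = 4/5
P(+|D') = 3/100
P(+) = P(+|D)P(D) + P(+|D')P(D')
     = \frac{4}{5} × \frac{1}{40} + \frac{3}{100} × \frac{39}{40}
     = \frac{197}{4000}
P(D|+) = P(+|D)P(D)/P(+) = \frac{80}{197}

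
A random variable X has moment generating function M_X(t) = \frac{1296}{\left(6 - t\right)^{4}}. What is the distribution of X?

The MGF M(t) = \frac{1296}{\left(6 - t\right)^{4}} is the standard form for the Gamma distribution.
Comparing with the known MGF formula identifies: Gamma(shape α=4, rate β=6)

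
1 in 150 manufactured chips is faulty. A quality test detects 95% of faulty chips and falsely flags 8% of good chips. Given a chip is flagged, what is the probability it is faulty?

Let D = the rare event, + = positive/flagged.
P(D) = 1/150
P(+|D) = 95/100 = 19/20
P(+|D') = 8/100 = 2/25
P(+) = P(+|D)P(D) + P(+|D')P(D')
     = \frac{19}{20} × \frac{1}{150} + \frac{2}{25} × \frac{149}{150}
     = \frac{429}{5000}
P(D|+) = P(+|D)P(D)/P(+) = \frac{95}{1287}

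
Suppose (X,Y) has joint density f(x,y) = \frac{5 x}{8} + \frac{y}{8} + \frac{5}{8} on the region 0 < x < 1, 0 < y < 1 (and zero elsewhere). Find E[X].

E[X] = ∫_0^1 ∫_0^1 x × f(x,y) dy dx
= ∫_0^1 ∫_0^1 x × (\frac{5 x}{8} + \frac{y}{8} + \frac{5}{8}) dy dx
= \frac{53}{96}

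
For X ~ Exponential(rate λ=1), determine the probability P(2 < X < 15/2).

P(2 < X < 15/2) = ∫_{2}^{15/2} f(x) dx
where f(x) = e^{- x}
= - \frac{1}{e^{\frac{15}{2}}} + e^{-2}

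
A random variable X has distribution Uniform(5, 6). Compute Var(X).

For X ~ Uniform(5, 6):
Var(X) = \frac{1}{12}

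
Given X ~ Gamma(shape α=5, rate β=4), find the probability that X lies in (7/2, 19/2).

P(7/2 < X < 19/2) = ∫_{7/2}^{19/2} f(x) dx
where f(x) = \frac{128 x^{4} e^{- 4 x}}{3}
= \frac{-96787 + 2171 e^{24}}{e^{38}}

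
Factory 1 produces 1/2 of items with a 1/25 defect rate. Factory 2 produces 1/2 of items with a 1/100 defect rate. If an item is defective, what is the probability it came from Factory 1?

Using Bayes' theorem:
P(F1) = 1/2, P(D|F1) = 1/25
P(F2) = 1/2, P(D|F2) = 1/100
P(D) = P(D|F1)P(F1) + P(D|F2)P(F2)
     = \frac{1}{40}
P(F1|D) = P(D|F1)P(F1) / P(D)
= \frac{4}{5}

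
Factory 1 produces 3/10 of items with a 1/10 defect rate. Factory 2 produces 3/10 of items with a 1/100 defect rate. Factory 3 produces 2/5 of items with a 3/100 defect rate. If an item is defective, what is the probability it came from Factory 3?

Using Bayes' theorem:
P(F1) = 3/10, P(D|F1) = 1/10
P(F2) = 3/10, P(D|F2) = 1/100
P(F3) = 2/5, P(D|F3) = 3/100
P(D) = P(D|F1)P(F1) + P(D|F2)P(F2) + P(D|F3)P(F3)
     = \frac{9}{200}
P(F3|D) = P(D|F3)P(F3) / P(D)
= \frac{4}{15}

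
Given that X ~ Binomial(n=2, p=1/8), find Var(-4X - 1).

For X ~ Binomial(n=2, p=1/8):
Var(X) = \frac{7}{32}
Var(-4X - 1) = (-4)² × Var(X) = 16 × \frac{7}{32} = \frac{7}{2}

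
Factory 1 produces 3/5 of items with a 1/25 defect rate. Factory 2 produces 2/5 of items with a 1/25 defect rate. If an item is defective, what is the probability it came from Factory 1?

Using Bayes' theorem:
P(F1) = 3/5, P(D|F1) = 1/25
P(F2) = 2/5, P(D|F2) = 1/25
P(D) = P(D|F1)P(F1) + P(D|F2)P(F2)
     = \frac{1}{25}
P(F1|D) = P(D|F1)P(F1) / P(D)
= \frac{3}{5}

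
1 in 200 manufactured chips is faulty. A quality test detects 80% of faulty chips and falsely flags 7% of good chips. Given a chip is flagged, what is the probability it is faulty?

Let D = the rare event, + = positive/flagged.
P(D) = 1/200
P(+|D) = 80/100 = 4/5
P(+|D') = 7/100
P(+) = P(+|D)P(D) + P(+|D')P(D')
     = \frac{4}{5} × \frac{1}{200} + \frac{7}{100} × \frac{199}{200}
     = \frac{1473}{20000}
P(D|+) = P(+|D)P(D)/P(+) = \frac{80}{1473}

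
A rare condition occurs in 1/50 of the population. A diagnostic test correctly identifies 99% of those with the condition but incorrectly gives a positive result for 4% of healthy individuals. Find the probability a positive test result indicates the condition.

Let D = the rare event, + = positive/flagged.
P(D) = 1/50
P(+|D) = 99/100
P(+|D') = 4/100 = 1/25
P(+) = P(+|D)P(D) + P(+|D')P(D')
     = \frac{99}{100} × \frac{1}{50} + \frac{1}{25} × \frac{49}{50}
     = \frac{59}{1000}
P(D|+) = P(+|D)P(D)/P(+) = \frac{99}{295}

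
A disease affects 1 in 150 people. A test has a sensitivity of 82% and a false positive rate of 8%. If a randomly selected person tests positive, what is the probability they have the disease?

Let D = the rare event, + = positive/flagged.
P(D) = 1/150
P(+|D) = 82/100 = 41/50
P(+|D') = 8/100 = 2/25
P(+) = P(+|D)P(D) + P(+|D')P(D')
     = \frac{41}{50} × \frac{1}{150} + \frac{2}{25} × \frac{149}{150}
     = \frac{637}{7500}
P(D|+) = P(+|D)P(D)/P(+) = \frac{41}{637}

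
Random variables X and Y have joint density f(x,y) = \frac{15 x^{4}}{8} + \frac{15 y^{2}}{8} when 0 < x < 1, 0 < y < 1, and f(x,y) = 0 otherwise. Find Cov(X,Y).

E[XY] = ∫∫ xy × f(x,y) dx dy = \frac{25}{64}
E[X] = \frac{5}{8}
E[Y] = \frac{21}{32}
Cov(X,Y) = E[XY] - E[X]E[Y] = - \frac{5}{256}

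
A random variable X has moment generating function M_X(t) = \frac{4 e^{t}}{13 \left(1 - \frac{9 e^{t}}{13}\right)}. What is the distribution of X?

The MGF M(t) = \frac{4 e^{t}}{13 \left(1 - \frac{9 e^{t}}{13}\right)} is the standard form for the Geometric distribution.
Comparing with the known MGF formula identifies: Geometric(p=4/13), X = trial number of first success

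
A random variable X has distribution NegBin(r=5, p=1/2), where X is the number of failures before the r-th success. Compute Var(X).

For X ~ NegBin(r=5, p=1/2), where X is the number of failures before the r-th success:
Var(X) = 10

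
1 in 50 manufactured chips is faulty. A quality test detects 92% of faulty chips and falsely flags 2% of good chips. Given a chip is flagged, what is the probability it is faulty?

Let D = the rare event, + = positive/flagged.
P(D) = 1/50
P(+|D) = 92/100 = 23/25
P(+|D') = 2/100 = 1/50
P(+) = P(+|D)P(D) + P(+|D')P(D')
     = \frac{23}{25} × \frac{1}{50} + \frac{1}{50} × \frac{49}{50}
     = \frac{19}{500}
P(D|+) = P(+|D)P(D)/P(+) = \frac{46}{95}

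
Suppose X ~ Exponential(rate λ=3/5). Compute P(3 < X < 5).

P(3 < X < 5) = ∫_{3}^{5} f(x) dx
where f(x) = \frac{3 e^{- \frac{3 x}{5}}}{5}
= - \frac{1}{e^{3}} + e^{- \frac{9}{5}}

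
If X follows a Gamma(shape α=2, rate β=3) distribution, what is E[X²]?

Using the identity E[X²] = Var(X) + (E[X])²:
E[X] = \frac{2}{3}
Var(X) = \frac{2}{9}
E[X²] = \frac{2}{9} + (\frac{2}{3})²
= \frac{2}{3}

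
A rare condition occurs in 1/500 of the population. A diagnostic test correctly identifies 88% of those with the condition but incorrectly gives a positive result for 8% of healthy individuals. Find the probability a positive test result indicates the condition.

Let D = the rare event, + = positive/flagged.
P(D) = 1/500
P(+|D) = 88/100 = 22/25
P(+|D') = 8/100 = 2/25
P(+) = P(+|D)P(D) + P(+|D')P(D')
     = \frac{22}{25} × \frac{1}{500} + \frac{2}{25} × \frac{499}{500}
     = \frac{51}{625}
P(D|+) = P(+|D)P(D)/P(+) = \frac{11}{510}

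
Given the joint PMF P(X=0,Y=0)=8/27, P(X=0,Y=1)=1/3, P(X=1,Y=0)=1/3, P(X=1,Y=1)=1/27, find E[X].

First find marginal of X:
P(X=0) = 17/27
P(X=1) = 10/27
E[X] = 0 × 17/27 + 1 × 10/27 = 10/27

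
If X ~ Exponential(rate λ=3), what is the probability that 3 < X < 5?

P(3 < X < 5) = ∫_{3}^{5} f(x) dx
where f(x) = 3 e^{- 3 x}
= - \frac{1 - e^{6}}{e^{15}}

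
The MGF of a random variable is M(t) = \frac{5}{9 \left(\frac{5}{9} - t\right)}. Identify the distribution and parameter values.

The MGF M(t) = \frac{5}{9 \left(\frac{5}{9} - t\right)} is the standard form for the Exponential distribution.
Comparing with the known MGF formula identifies: Exponential(rate λ=5/9)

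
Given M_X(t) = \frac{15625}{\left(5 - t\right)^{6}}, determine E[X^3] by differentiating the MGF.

To find E[X^3], compute M^(3)(0):
M^(1)(t) = \frac{93750}{\left(5 - t\right)^{7}}
M^(2)(t) = \frac{656250}{\left(5 - t\right)^{8}}
M^(3)(t) = \frac{5250000}{\left(5 - t\right)^{9}}
M^(3)(0) = \frac{336}{125}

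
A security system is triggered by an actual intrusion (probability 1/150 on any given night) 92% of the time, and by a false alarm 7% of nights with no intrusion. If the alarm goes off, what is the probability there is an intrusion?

Let D = the rare event, + = positive/flagged.
P(D) = 1/150
P(+|D) = 92/100 = 23/25
P(+|D') = 7/100
P(+) = P(+|D)P(D) + P(+|D')P(D')
     = \frac{23}{25} × \frac{1}{150} + \frac{7}{100} × \frac{149}{150}
     = \frac{227}{3000}
P(D|+) = P(+|D)P(D)/P(+) = \frac{92}{1135}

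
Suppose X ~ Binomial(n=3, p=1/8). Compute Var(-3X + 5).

For X ~ Binomial(n=3, p=1/8):
Var(X) = \frac{21}{64}
Var(-3X + 5) = (-3)² × Var(X) = 9 × \frac{21}{64} = \frac{189}{64}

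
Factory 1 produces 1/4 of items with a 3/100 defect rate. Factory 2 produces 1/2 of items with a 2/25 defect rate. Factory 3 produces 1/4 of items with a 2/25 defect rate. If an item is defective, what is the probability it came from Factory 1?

Using Bayes' theorem:
P(F1) = 1/4, P(D|F1) = 3/100
P(F2) = 1/2, P(D|F2) = 2/25
P(F3) = 1/4, P(D|F3) = 2/25
P(D) = P(D|F1)P(F1) + P(D|F2)P(F2) + P(D|F3)P(F3)
     = \frac{27}{400}
P(F1|D) = P(D|F1)P(F1) / P(D)
= \frac{1}{9}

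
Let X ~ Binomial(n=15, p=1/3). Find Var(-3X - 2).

For X ~ Binomial(n=15, p=1/3):
Var(X) = \frac{10}{3}
Var(-3X - 2) = (-3)² × Var(X) = 9 × \frac{10}{3} = 30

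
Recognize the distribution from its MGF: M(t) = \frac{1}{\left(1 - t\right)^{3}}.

The MGF M(t) = \frac{1}{\left(1 - t\right)^{3}} is the standard form for the Gamma distribution.
Comparing with the known MGF formula identifies: Gamma(shape α=3, rate β=1)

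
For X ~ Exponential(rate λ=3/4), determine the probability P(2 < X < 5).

P(2 < X < 5) = ∫_{2}^{5} f(x) dx
where f(x) = \frac{3 e^{- \frac{3 x}{4}}}{4}
= - \frac{1}{e^{\frac{15}{4}}} + e^{- \frac{3}{2}}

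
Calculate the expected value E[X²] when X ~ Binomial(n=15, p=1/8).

Using the identity E[X²] = Var(X) + (E[X])²:
E[X] = \frac{15}{8}
Var(X) = \frac{105}{64}
E[X²] = \frac{105}{64} + (\frac{15}{8})²
= \frac{165}{32}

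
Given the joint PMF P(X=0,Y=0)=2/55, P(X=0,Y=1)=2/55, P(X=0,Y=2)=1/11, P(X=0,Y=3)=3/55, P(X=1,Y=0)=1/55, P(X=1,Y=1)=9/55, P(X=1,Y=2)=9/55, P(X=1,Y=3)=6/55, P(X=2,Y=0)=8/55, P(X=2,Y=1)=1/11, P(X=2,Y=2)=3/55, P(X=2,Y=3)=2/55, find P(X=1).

P(X=1) = P(X=1,Y=0) + P(X=1,Y=1) + P(X=1,Y=2) + P(X=1,Y=3)
= 1/55 + 9/55 + 9/55 + 6/55
= 5/11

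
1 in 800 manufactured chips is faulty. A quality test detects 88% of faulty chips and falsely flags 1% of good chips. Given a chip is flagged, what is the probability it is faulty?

Let D = the rare event, + = positive/flagged.
P(D) = 1/800
P(+|D) = 88/100 = 22/25
P(+|D') = 1/100
P(+) = P(+|D)P(D) + P(+|D')P(D')
     = \frac{22}{25} × \frac{1}{800} + \frac{1}{100} × \frac{799}{800}
     = \frac{887}{80000}
P(D|+) = P(+|D)P(D)/P(+) = \frac{88}{887}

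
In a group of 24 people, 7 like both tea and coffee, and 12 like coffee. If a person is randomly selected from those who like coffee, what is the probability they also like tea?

P(A ∩ B) = 7/24
P(B) = 12/24 = 1/2
P(A|B) = P(A ∩ B) / P(B) = (7/24) / (1/2) = 7/12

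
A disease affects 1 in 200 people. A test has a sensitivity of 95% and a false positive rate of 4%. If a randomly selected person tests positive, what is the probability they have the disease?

Let D = the rare event, + = positive/flagged.
P(D) = 1/200
P(+|D) = 95/100 = 19/20
P(+|D') = 4/100 = 1/25
P(+) = P(+|D)P(D) + P(+|D')P(D')
     = \frac{19}{20} × \frac{1}{200} + \frac{1}{25} × \frac{199}{200}
     = \frac{891}{20000}
P(D|+) = P(+|D)P(D)/P(+) = \frac{95}{891}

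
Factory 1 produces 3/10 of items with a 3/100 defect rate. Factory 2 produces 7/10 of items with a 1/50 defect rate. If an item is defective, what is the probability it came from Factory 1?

Using Bayes' theorem:
P(F1) = 3/10, P(D|F1) = 3/100
P(F2) = 7/10, P(D|F2) = 1/50
P(D) = P(D|F1)P(F1) + P(D|F2)P(F2)
     = \frac{23}{1000}
P(F1|D) = P(D|F1)P(F1) / P(D)
= \frac{9}{23}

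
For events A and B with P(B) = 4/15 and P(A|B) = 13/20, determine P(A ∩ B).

By definition, P(A|B) = P(A ∩ B) / P(B)
So P(A ∩ B) = P(A|B) × P(B)
= 13/20 × 4/15
= 13/75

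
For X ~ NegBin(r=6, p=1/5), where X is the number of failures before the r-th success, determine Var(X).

For X ~ NegBin(r=6, p=1/5), where X is the number of failures before the r-th success:
Var(X) = 120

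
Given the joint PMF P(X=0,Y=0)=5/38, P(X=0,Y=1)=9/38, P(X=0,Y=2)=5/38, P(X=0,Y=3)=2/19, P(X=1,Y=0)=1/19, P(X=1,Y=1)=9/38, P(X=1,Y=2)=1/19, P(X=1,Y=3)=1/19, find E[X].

First find marginal of X:
P(X=0) = 23/38
P(X=1) = 15/38
E[X] = 0 × 23/38 + 1 × 15/38 = 15/38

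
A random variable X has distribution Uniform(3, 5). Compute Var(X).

For X ~ Uniform(3, 5):
Var(X) = \frac{1}{3}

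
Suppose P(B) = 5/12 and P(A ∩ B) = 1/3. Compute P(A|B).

P(A|B) = P(A ∩ B) / P(B)
= (1/3) / (5/12)
= 4/5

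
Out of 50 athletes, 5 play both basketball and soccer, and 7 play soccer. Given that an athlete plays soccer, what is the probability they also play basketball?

P(A ∩ B) = 5/50 = 1/10
P(B) = 7/50
P(A|B) = P(A ∩ B) / P(B) = (1/10) / (7/50) = 5/7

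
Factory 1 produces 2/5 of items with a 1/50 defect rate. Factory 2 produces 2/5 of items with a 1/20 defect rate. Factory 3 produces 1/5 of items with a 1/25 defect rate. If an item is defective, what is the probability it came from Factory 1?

Using Bayes' theorem:
P(F1) = 2/5, P(D|F1) = 1/50
P(F2) = 2/5, P(D|F2) = 1/20
P(F3) = 1/5, P(D|F3) = 1/25
P(D) = P(D|F1)P(F1) + P(D|F2)P(F2) + P(D|F3)P(F3)
     = \frac{9}{250}
P(F1|D) = P(D|F1)P(F1) / P(D)
= \frac{2}{9}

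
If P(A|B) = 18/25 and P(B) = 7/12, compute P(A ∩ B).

By definition, P(A|B) = P(A ∩ B) / P(B)
So P(A ∩ B) = P(A|B) × P(B)
= 18/25 × 7/12
= 21/50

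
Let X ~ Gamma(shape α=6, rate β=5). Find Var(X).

For X ~ Gamma(shape α=6, rate β=5):
Var(X) = \frac{6}{25}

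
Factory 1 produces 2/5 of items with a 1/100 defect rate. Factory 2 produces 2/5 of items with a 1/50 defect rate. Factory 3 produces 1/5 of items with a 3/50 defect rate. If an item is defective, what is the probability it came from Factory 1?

Using Bayes' theorem:
P(F1) = 2/5, P(D|F1) = 1/100
P(F2) = 2/5, P(D|F2) = 1/50
P(F3) = 1/5, P(D|F3) = 3/50
P(D) = P(D|F1)P(F1) + P(D|F2)P(F2) + P(D|F3)P(F3)
     = \frac{3}{125}
P(F1|D) = P(D|F1)P(F1) / P(D)
= \frac{1}{6}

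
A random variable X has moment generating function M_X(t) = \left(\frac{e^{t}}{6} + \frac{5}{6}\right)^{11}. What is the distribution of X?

The MGF M(t) = \left(\frac{e^{t}}{6} + \frac{5}{6}\right)^{11} is the standard form for the Binomial distribution.
Comparing with the known MGF formula identifies: Binomial(n=11, p=1/6)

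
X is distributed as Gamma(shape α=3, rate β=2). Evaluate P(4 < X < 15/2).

P(4 < X < 15/2) = ∫_{4}^{15/2} f(x) dx
where f(x) = 4 x^{2} e^{- 2 x}
= \frac{-257 + 82 e^{7}}{2 e^{15}}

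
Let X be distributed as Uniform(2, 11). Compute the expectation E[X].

For X ~ Uniform(2, 11), the expected value is:
E[X] = \frac{13}{2}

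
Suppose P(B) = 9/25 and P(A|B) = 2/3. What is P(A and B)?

By definition, P(A|B) = P(A ∩ B) / P(B)
So P(A ∩ B) = P(A|B) × P(B)
= 2/3 × 9/25
= 6/25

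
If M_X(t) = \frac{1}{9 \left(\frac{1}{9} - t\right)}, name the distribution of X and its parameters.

The MGF M(t) = \frac{1}{9 \left(\frac{1}{9} - t\right)} is the standard form for the Exponential distribution.
Comparing with the known MGF formula identifies: Exponential(rate λ=1/9)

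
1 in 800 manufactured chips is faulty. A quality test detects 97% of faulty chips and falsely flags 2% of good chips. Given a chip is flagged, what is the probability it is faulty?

Let D = the rare event, + = positive/flagged.
P(D) = 1/800
P(+|D) = 97/100
P(+|D') = 2/100 = 1/50
P(+) = P(+|D)P(D) + P(+|D')P(D')
     = \frac{97}{100} × \frac{1}{800} + \frac{1}{50} × \frac{799}{800}
     = \frac{339}{16000}
P(D|+) = P(+|D)P(D)/P(+) = \frac{97}{1695}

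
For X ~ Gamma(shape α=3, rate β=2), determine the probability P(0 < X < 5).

P(0 < X < 5) = ∫_{0}^{5} f(x) dx
where f(x) = 4 x^{2} e^{- 2 x}
= 1 - \frac{61}{e^{10}}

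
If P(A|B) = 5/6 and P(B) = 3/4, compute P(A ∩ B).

By definition, P(A|B) = P(A ∩ B) / P(B)
So P(A ∩ B) = P(A|B) × P(B)
= 5/6 × 3/4
= 5/8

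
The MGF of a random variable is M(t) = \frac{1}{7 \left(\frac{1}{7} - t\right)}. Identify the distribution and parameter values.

The MGF M(t) = \frac{1}{7 \left(\frac{1}{7} - t\right)} is the standard form for the Exponential distribution.
Comparing with the known MGF formula identifies: Exponential(rate λ=1/7)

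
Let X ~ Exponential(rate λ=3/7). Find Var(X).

For X ~ Exponential(rate λ=3/7):
Var(X) = \frac{49}{9}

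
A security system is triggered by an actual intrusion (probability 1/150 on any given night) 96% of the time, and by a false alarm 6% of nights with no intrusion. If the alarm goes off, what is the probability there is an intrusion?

Let D = the rare event, + = positive/flagged.
P(D) = 1/150
P(+|D) = 96/100 = 24/25
P(+|D') = 6/100 = 3/50
P(+) = P(+|D)P(D) + P(+|D')P(D')
     = \frac{24}{25} × \frac{1}{150} + \frac{3}{50} × \frac{149}{150}
     = \frac{33}{500}
P(D|+) = P(+|D)P(D)/P(+) = \frac{16}{165}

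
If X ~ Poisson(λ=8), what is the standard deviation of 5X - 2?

For X ~ Poisson(λ=8):
Var(X) = 8
SD(X) = √(Var(X)) = √(8) = 2 \sqrt{2}
SD(5X - 2) = |5| × SD(X) = 5 × 2 \sqrt{2} = 10 \sqrt{2}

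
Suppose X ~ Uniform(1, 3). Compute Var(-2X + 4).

For X ~ Uniform(1, 3):
Var(X) = \frac{1}{3}
Var(-2X + 4) = (-2)² × Var(X) = 4 × \frac{1}{3} = \frac{4}{3}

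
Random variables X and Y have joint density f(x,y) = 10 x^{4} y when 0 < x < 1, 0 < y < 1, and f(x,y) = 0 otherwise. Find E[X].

E[X] = ∫_0^1 ∫_0^1 x × f(x,y) dy dx
= ∫_0^1 ∫_0^1 x × (10 x^{4} y) dy dx
= \frac{5}{6}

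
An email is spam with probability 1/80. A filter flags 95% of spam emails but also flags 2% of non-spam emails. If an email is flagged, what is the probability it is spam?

Let D = the rare event, + = positive/flagged.
P(D) = 1/80
P(+|D) = 95/100 = 19/20
P(+|D') = 2/100 = 1/50
P(+) = P(+|D)P(D) + P(+|D')P(D')
     = \frac{19}{20} × \frac{1}{80} + \frac{1}{50} × \frac{79}{80}
     = \frac{253}{8000}
P(D|+) = P(+|D)P(D)/P(+) = \frac{95}{253}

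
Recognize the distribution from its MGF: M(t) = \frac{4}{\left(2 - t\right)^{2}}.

The MGF M(t) = \frac{4}{\left(2 - t\right)^{2}} is the standard form for the Gamma distribution.
Comparing with the known MGF formula identifies: Gamma(shape α=2, rate β=2)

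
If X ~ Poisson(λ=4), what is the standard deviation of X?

For X ~ Poisson(λ=4):
Var(X) = 4
SD(X) = √(Var(X)) = √(4) = 2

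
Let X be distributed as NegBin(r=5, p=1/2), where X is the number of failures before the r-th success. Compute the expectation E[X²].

Using the identity E[X²] = Var(X) + (E[X])²:
E[X] = 5
Var(X) = 10
E[X²] = 10 + (5)²
= 35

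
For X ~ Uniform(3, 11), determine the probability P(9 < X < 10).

P(9 < X < 10) = ∫_{9}^{10} f(x) dx
where f(x) = \frac{1}{8}
= \frac{1}{8}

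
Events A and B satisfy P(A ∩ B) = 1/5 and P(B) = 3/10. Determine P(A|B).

P(A|B) = P(A ∩ B) / P(B)
= (1/5) / (3/10)
= 2/3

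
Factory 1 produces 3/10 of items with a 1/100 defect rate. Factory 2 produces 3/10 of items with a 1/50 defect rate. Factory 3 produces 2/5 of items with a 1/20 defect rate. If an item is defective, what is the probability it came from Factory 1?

Using Bayes' theorem:
P(F1) = 3/10, P(D|F1) = 1/100
P(F2) = 3/10, P(D|F2) = 1/50
P(F3) = 2/5, P(D|F3) = 1/20
P(D) = P(D|F1)P(F1) + P(D|F2)P(F2) + P(D|F3)P(F3)
     = \frac{29}{1000}
P(F1|D) = P(D|F1)P(F1) / P(D)
= \frac{3}{29}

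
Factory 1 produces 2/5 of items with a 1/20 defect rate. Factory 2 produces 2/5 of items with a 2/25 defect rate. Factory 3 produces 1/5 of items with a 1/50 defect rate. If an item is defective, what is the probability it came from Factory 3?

Using Bayes' theorem:
P(F1) = 2/5, P(D|F1) = 1/20
P(F2) = 2/5, P(D|F2) = 2/25
P(F3) = 1/5, P(D|F3) = 1/50
P(D) = P(D|F1)P(F1) + P(D|F2)P(F2) + P(D|F3)P(F3)
     = \frac{7}{125}
P(F3|D) = P(D|F3)P(F3) / P(D)
= \frac{1}{14}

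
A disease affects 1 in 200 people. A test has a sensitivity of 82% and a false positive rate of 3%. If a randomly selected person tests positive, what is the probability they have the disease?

Let D = the rare event, + = positive/flagged.
P(D) = 1/200
P(+|D) = 82/100 = 41/50
P(+|D') = 3/100
P(+) = P(+|D)P(D) + P(+|D')P(D')
     = \frac{41}{50} × \frac{1}{200} + \frac{3}{100} × \frac{199}{200}
     = \frac{679}{20000}
P(D|+) = P(+|D)P(D)/P(+) = \frac{82}{679}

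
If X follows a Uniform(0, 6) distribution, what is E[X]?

For X ~ Uniform(0, 6), the expected value is:
E[X] = 3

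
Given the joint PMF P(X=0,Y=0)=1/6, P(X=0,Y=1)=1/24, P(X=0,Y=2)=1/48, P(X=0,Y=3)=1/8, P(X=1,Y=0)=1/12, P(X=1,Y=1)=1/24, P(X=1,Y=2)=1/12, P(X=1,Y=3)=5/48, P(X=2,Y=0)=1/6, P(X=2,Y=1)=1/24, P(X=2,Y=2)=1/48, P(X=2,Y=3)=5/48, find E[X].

First find marginal of X:
P(X=0) = 17/48
P(X=1) = 5/16
P(X=2) = 1/3
E[X] = 0 × 17/48 + 1 × 5/16 + 2 × 1/3 = 47/48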